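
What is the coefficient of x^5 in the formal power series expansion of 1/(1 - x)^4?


The negative binomial / multiset identity is
1/(1 - x)^r = sum_{k>=0} C(k + r - 1, r - 1) x^k.
Here r = 4 and k = 5, so the coefficient is
C(5 + 3, 3) = C(8, 3)
= 56

56


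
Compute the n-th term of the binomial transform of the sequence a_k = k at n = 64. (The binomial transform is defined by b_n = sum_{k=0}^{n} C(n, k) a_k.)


With a_k = k, b_n = sum_{k=0}^{n} C(n, k) k. Using k * C(n, k) = n * C(n-1, k-1) gives b_n = n * sum_{k>=1} C(n-1, k-1) = n * 2^(n-1).
For n = 64: 64 * 2^63 = 64 * 9223372036854775808 = 590295810358705651712.

590295810358705651712


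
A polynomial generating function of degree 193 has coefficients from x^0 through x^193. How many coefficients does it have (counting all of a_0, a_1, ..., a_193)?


A polynomial of degree 193 takes the form a_0 + a_1 x + ... + a_193 x^193.
The number of coefficients is 193 + 1 = 194.

194


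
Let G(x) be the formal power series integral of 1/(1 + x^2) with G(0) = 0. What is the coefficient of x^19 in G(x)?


1/(1 + x^2) = sum_{j>=0} (-1)^j x^(2j). Integrating termwise with G(0) = 0:
G(x) = sum_{j>=0} (-1)^j x^(2j+1) / (2j+1) = arctan(x).
Only odd powers are nonzero. For x^19 write 19 = 2*9 + 1, giving
(-1)^9 / 19 = -1/19 = -1/19.

-1/19


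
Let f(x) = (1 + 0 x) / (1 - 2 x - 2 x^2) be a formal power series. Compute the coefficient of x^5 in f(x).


Write f(x) = sum_{k>=0} a_k x^k. Multiplying both sides by 1 - 2 x - 2 x^2 gives
(1 - 2 x - 2 x^2) sum_{k>=0} a_k x^k = 1 + 0 x.
Matching coefficients:
 x^0: a_0 = 1
 x^1: a_1 - 2 a_0 = 0  =>  a_1 = 2*1 + 0 = 2
 x^k (k >= 2): a_k = 2 a_{k-1} + 2 a_{k-2}.
Iterating: a_2 = 6, a_3 = 16, a_4 = 44, a_5 = 120.
So the coefficient of x^5 is 120.

120


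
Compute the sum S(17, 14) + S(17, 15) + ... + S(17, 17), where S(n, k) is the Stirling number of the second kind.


By definition, S(n, k) counts partitions of an n-set into exactly k nonempty blocks.
Computing row n = 17 for k = 14..17:
S(17, k): 249900, 7820, 136, 1
Sum = 257857.

257857


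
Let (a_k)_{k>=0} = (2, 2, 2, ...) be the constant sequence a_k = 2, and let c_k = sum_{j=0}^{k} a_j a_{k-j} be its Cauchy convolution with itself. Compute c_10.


Since a_j = 2 for all j >= 0, the convolution sum becomes
c_k = sum_{j=0}^{k} 2 * 2 = 4 * (k + 1).
Equivalently, the generating function of (a_k) is 2/(1 - x) and its square is 4/(1 - x)^2 = sum_{k>=0} 4(k + 1) x^k.
For k = 10: 4 * 11 = 44.

44


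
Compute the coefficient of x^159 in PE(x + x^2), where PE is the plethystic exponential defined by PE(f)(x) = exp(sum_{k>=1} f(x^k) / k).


With f(x) = x + x^2, the exponent is sum_{k>=1} (x^k + x^(2k)) / k = -ln(1 - x) - ln(1 - x^2). Exponentiating:
PE(x + x^2) = 1 / ((1 - x)(1 - x^2)).
This is the generating function for partitions of n into parts of size 1 or 2. The number of 2's can be any j in 0..79, and the rest are 1's, so
[x^159] = floor(159/2) + 1 = 80.

80


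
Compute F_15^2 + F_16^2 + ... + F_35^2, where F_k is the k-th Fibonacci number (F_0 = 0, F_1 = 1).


There is a standard identity sum_{k=0}^{N} F_k^2 = F_N * F_{N+1} (proved inductively from the telescoping relation F_k^2 = F_k F_{k+1} - F_{k-1} F_k). Then
sum_{k=15}^{35} F_k^2 = F_35 F_36 - F_14 F_15.
Computing: F_35 = 9227465, F_36 = 14930352, F_14 = 377, F_15 = 610.
Sum = 9227465 * 14930352 - 377 * 610 = 137769300287710.

137769300287710


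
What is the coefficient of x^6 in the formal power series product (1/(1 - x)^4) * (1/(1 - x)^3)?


Combine the factors: (1/(1 - x)^4) * (1/(1 - x)^3) = 1/(1 - x)^7.
Then use 1/(1 - x)^r = sum_{k>=0} C(k + r - 1, r - 1) x^k with r = 7 and k = 6:
C(12, 6) = 924.

924


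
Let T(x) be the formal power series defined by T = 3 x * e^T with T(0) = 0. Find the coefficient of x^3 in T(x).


Apply the Lagrange inversion formula: if T = 3 x * phi(T) with phi(t) = e^t, then
[x^n] T = 3^n * (1/n) [t^(n-1)] phi(t)^n = 3^n * (1/n) [t^(n-1)] e^(n t) = 3^n * (1/n) * n^(n-1) / (n-1)! = 3^n * n^(n-1) / n!.
When c = 1 this is the Cayley count of rooted labeled trees on n vertices, divided by n!.
For n = 3: 3^3 * 3^2 / 3! = 27 * 9/6 = 81/2.

81/2


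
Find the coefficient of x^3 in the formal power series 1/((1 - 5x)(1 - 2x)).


By partial fractions or Cauchy convolution:
The coefficient equals sum_{k=0}^{3} 5^k * 2^(3-k).
= 203

203


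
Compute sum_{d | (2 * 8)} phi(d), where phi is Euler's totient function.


First, 2 * 8 = 16. One classical identity is sum_{d | n} phi(d) = n (each k in [1, n] has a unique gcd with n, and among the k's with gcd(k, n) = n/d there are phi(d) of them). So the sum equals 16. We also verify directly:
Divisors of 16: 1, 2, 4, 8, 16.
phi values: 1, 1, 2, 4, 8.
Sum = 16.

16


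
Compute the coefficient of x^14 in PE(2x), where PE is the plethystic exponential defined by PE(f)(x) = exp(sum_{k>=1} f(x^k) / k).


With f(x) = 2x, the exponent is sum_{k>=1} 2 x^k / k = 2 * (-ln(1 - x)). Exponentiating:
PE(2x) = exp(-2 ln(1 - x)) = 1/(1 - x)^2.
By the negative binomial expansion, [x^n] 1/(1 - x)^2 = C(n + 1, 1).
For n = 14: C(15, 1) = 15.

15


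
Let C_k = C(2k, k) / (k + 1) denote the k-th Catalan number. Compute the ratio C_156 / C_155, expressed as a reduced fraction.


Using C_k = (2k)! / (k! (k+1)!), the ratio C_{k+1}/C_k simplifies to
C_{k+1}/C_k = [(2k+2)! / ((k+1)! (k+2)!)] * [k! (k+1)! / (2k)!]
 = (2k+2)(2k+1) / ((k+1)(k+2)) = 2(2k+1) / (k+2).
For k = 155: 2(2*155 + 1) / (155 + 2) = 622/157 = 622/157.

622/157


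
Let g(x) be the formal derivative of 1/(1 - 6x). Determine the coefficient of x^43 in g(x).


Differentiate termwise: d/dx sum_{k>=0} 6^k x^k = sum_{k>=1} k 6^k x^(k-1) = sum_{j>=0} (j+1) 6^(j+1) x^j.
Equivalently, d/dx [1/(1 - 6x)] = 6/(1 - 6x)^2.
For j = 43: 44 * 6^44 = 44 * 17324272922341479351919144385642496 = 762268008583025091484442352968269824.

762268008583025091484442352968269824


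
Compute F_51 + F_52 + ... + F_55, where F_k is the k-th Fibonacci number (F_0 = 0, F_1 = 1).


Use the identity sum_{k=0}^{N} F_k = F_{N+2} - 1 (which follows from F_{k+2} - F_{k+1} = F_k). Then
sum_{k=51}^{55} F_k = (F_{57} - 1) - (F_{52} - 1) = F_{57} - F_{52}.
Computing: F_{57} = 365435296162, F_{52} = 32951280099, so
Sum = 365435296162 - 32951280099 = 332484016063.

332484016063


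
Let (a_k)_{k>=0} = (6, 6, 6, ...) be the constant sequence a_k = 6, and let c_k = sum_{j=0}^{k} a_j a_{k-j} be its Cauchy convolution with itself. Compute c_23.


Since a_j = 6 for all j >= 0, the convolution sum becomes
c_k = sum_{j=0}^{k} 6 * 6 = 36 * (k + 1).
Equivalently, the generating function of (a_k) is 6/(1 - x) and its square is 36/(1 - x)^2 = sum_{k>=0} 36(k + 1) x^k.
For k = 23: 36 * 24 = 864.

864


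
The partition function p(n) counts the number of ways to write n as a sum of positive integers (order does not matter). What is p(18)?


Using the generating function prod_{k>=1} 1/(1-x^k), we compute p(18).
By dynamic programming over parts 1 through 18:
p(18) = 385

385


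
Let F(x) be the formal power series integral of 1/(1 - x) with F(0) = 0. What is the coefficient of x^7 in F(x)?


1/(1 - x) = sum_{k>=0} x^k. Integrating termwise and using F(0) = 0 gives
F(x) = sum_{k>=0} x^(k+1) / (k+1) = sum_{m>=1} x^m / m = -ln(1 - x).
So the coefficient of x^7 is 1/7 = 1/7.

1/7


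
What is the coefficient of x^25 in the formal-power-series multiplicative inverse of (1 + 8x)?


The inverse is 1/(1 + 8x). Apply the geometric identity 1/(1 - y) = sum_{k>=0} y^k with y = -8x:
1/(1 + 8x) = sum_{k>=0} (-8)^k x^k.
So the coefficient of x^25 is (-8)^25 = -37778931862957161709568.

-37778931862957161709568


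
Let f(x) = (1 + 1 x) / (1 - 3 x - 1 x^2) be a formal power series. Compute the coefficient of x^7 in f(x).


Write f(x) = sum_{k>=0} a_k x^k. Multiplying both sides by 1 - 3 x - 1 x^2 gives
(1 - 3 x - 1 x^2) sum_{k>=0} a_k x^k = 1 + 1 x.
Matching coefficients:
 x^0: a_0 = 1
 x^1: a_1 - 3 a_0 = 1  =>  a_1 = 3*1 + 1 = 4
 x^k (k >= 2): a_k = 3 a_{k-1} + 1 a_{k-2}.
Iterating: a_2 = 13, a_3 = 43, a_4 = 142, a_5 = 469, a_6 = 1549, a_7 = 5116.
So the coefficient of x^7 is 5116.

5116


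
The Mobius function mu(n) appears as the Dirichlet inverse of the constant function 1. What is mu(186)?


186 = 2 * 3 * 31 (all distinct primes).
mu(186) = (-1)^3 = -1

-1


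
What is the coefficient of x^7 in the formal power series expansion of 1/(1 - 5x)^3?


The general identity 1/(1 - c x)^r = sum_{k>=0} c^k C(k + r - 1, r - 1) x^k follows by substituting y = c x into 1/(1 - y)^r = sum_{k>=0} C(k + r - 1, r - 1) y^k.
For c = 5, r = 3, k = 7:
5^7 * C(9, 2) = 78125 * 36 = 2812500.

2812500


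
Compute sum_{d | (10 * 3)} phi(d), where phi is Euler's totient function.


First, 10 * 3 = 30. One classical identity is sum_{d | n} phi(d) = n (each k in [1, n] has a unique gcd with n, and among the k's with gcd(k, n) = n/d there are phi(d) of them). So the sum equals 30. We also verify directly:
Divisors of 30: 1, 2, 3, 5, 6, 10, 15, 30.
phi values: 1, 1, 2, 4, 2, 4, 8, 8.
Sum = 30.

30


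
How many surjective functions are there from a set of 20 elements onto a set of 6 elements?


By inclusion-exclusion on which target elements are missed, the number of surjections from an n-set onto a k-set is
surj(n, k) = sum_{j=0}^{k} (-1)^j C(k, j) (k - j)^n.
Equivalently surj(n, k) = k! * S(n, k), where S(n, k) is the Stirling number of the second kind.
For n = 20, k = 6:
S(20, 6) = 4306078895384, so
surj = 6! * 4306078895384 = 720 * 4306078895384 = 3100376804676480.

3100376804676480


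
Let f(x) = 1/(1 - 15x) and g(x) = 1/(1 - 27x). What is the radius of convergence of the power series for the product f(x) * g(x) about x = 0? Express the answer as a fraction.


The radius of 1/(1 - 15x) is 1/15 (nearest singularity at x = 1/15), and the radius of 1/(1 - 27x) is 1/27.
The product f(x)*g(x) = 1/((1 - 15x)(1 - 27x)) has singularities at both 1/15 and 1/27, so its radius of convergence is the distance to the nearest one:
min(1/15, 1/27) = 1/27.

1/27


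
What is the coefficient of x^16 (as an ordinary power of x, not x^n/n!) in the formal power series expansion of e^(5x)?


The exponential series is e^y = sum_{k>=0} y^k / k!. Substituting y = 5x gives
e^(5x) = sum_{k>=0} 5^k x^k / k!.
So the coefficient of x^n is a^n/n! with a = 5, n = 16:
5^16 / 16! = 152587890625/20922789888000 = 1220703125/167382319104

1220703125/167382319104


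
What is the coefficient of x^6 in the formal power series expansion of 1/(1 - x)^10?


The negative binomial / multiset identity is
1/(1 - x)^r = sum_{k>=0} C(k + r - 1, r - 1) x^k.
Here r = 10 and k = 6, so the coefficient is
C(6 + 9, 9) = C(15, 9)
= 5005

5005


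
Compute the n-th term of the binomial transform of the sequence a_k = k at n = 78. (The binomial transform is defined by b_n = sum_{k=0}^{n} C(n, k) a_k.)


With a_k = k, b_n = sum_{k=0}^{n} C(n, k) k. Using k * C(n, k) = n * C(n-1, k-1) gives b_n = n * sum_{k>=1} C(n-1, k-1) = n * 2^(n-1).
For n = 78: 78 * 2^77 = 78 * 151115727451828646838272 = 11787026741242634453385216.

11787026741242634453385216


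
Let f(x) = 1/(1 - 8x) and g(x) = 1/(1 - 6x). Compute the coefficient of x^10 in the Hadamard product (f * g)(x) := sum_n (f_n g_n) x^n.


f has coefficients f_k = 8^k and g has coefficients g_k = 6^k, so the Hadamard product has coefficient (f*g)_k = 8^k * 6^k = 48^k.
For k = 10: 48^10 = 64925062108545024.

64925062108545024


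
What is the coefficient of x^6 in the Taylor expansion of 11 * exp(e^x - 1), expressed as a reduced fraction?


exp(e^x - 1) = sum_{k>=0} Bell_k x^k / k!, where Bell_k is the k-th Bell number.
So the coefficient of x^6 is 11 * Bell_6 / 6!.
Computing: Bell_6 = 203 and 6! = 720, giving
11 * 203/720 = 2233/720.

2233/720


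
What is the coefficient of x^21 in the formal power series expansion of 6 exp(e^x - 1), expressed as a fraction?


exp(e^x - 1) is the exponential generating function for the Bell numbers Bell_k: exp(e^x - 1) = sum_{k>=0} Bell_k x^k / k!.
So the coefficient of x^21 in 6 exp(e^x - 1) is 6 Bell_21 / 21!.
Computing: Bell_21 = 474869816156751 and 21! = 51090942171709440000, giving
6 * 474869816156751/51090942171709440000 = 158289938718917/2838385676206080000.

158289938718917/2838385676206080000


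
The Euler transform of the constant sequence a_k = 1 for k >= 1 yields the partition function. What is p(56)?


The Euler transform converts the sequence a_k = 1 into the number of integer partitions.
Using the recurrence or dynamic programming:
p(56) = 526823

526823


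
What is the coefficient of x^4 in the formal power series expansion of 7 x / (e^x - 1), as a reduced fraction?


The exponential generating function for Bernoulli numbers is
x / (e^x - 1) = sum_{k>=0} B_k x^k / k!.
So the coefficient of x^4 in 7 x / (e^x - 1) is 7 B_4 / 4!.
Computing: B_4 = -1/30, 4! = 24, giving
7 * -1/30 / 24 = -7/720.

-7/720


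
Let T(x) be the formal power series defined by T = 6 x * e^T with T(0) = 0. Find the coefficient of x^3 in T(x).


Apply the Lagrange inversion formula: if T = 6 x * phi(T) with phi(t) = e^t, then
[x^n] T = 6^n * (1/n) [t^(n-1)] phi(t)^n = 6^n * (1/n) [t^(n-1)] e^(n t) = 6^n * (1/n) * n^(n-1) / (n-1)! = 6^n * n^(n-1) / n!.
When c = 1 this is the Cayley count of rooted labeled trees on n vertices, divided by n!.
For n = 3: 6^3 * 3^2 / 3! = 216 * 9/6 = 324.

324


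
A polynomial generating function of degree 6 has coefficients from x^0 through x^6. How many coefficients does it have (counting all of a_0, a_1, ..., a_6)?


A polynomial of degree 6 takes the form a_0 + a_1 x + ... + a_6 x^6.
The number of coefficients is 6 + 1 = 7.

7


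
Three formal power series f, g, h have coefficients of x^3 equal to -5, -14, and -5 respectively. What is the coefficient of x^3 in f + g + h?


Series addition is componentwise:
-5 + -14 + -5
= -24

-24


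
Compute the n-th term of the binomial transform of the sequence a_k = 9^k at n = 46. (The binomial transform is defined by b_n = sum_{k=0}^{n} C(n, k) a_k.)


With a_k = 9^k, b_n = sum_{k=0}^{n} C(n, k) 9^k = (1 + 9)^n by the binomial theorem.
For n = 46: (1 + 9)^46 = 10^46 = 10000000000000000000000000000000000000000000000.

10000000000000000000000000000000000000000000000


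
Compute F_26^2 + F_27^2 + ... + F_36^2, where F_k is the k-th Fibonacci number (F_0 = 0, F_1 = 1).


There is a standard identity sum_{k=0}^{N} F_k^2 = F_N * F_{N+1} (proved inductively from the telescoping relation F_k^2 = F_k F_{k+1} - F_{k-1} F_k). Then
sum_{k=26}^{36} F_k^2 = F_36 F_37 - F_25 F_26.
Computing: F_36 = 14930352, F_37 = 24157817, F_25 = 75025, F_26 = 121393.
Sum = 14930352 * 24157817 - 75025 * 121393 = 360675603851759.

360675603851759


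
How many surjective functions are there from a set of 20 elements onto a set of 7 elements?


By inclusion-exclusion on which target elements are missed, the number of surjections from an n-set onto a k-set is
surj(n, k) = sum_{j=0}^{k} (-1)^j C(k, j) (k - j)^n.
Equivalently surj(n, k) = k! * S(n, k), where S(n, k) is the Stirling number of the second kind.
For n = 20, k = 7:
S(20, 7) = 11143554045652, so
surj = 7! * 11143554045652 = 5040 * 11143554045652 = 56163512390086080.

56163512390086080


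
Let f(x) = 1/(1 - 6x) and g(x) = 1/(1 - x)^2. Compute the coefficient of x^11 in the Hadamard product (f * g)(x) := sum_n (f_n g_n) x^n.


f has coefficients f_k = 6^k. For g = 1/(1 - x)^2 the coefficient is g_k = C(k + 1, 1) = k + 1. The Hadamard coefficient is (f * g)_k = 6^k * (k + 1).
For k = 11: 6^11 * 12 = 362797056 * 12 = 4353564672.

4353564672


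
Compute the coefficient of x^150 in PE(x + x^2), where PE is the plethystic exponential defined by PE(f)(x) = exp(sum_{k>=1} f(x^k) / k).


With f(x) = x + x^2, the exponent is sum_{k>=1} (x^k + x^(2k)) / k = -ln(1 - x) - ln(1 - x^2). Exponentiating:
PE(x + x^2) = 1 / ((1 - x)(1 - x^2)).
This is the generating function for partitions of n into parts of size 1 or 2. The number of 2's can be any j in 0..75, and the rest are 1's, so
[x^150] = floor(150/2) + 1 = 76.

76


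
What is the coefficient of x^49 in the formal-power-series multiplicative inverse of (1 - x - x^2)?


Let the inverse be f(x) = sum_{k>=0} a_k x^k. From f(x) * (1 - x - x^2) = 1 and matching coefficients:
 x^0: a_0 = 1.
 x^1: a_1 - a_0 = 0, so a_1 = 1.
 x^k (k >= 2): a_k - a_{k-1} - a_{k-2} = 0, i.e. a_k = a_{k-1} + a_{k-2}.
This is the Fibonacci-type recurrence shifted so that a_0 = a_1 = 1.
Iterating: a_0=1, a_1=1, a_2=2, a_3=3, a_4=5, a_5=8, a_6=13, a_7=21, a_8=34, a_9=55, ...
a_49 = 12586269025.

12586269025


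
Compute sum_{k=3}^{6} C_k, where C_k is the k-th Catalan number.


C_3 through C_6: 5, 14, 42, 132
Sum = 5 + 14 + 42 + 132
= 193

193


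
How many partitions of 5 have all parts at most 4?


Using the generating function (1-x)^(-1)(1-x^2)^(-1)...(1-x^4)^(-1),
the coefficient of x^5 counts these restricted partitions.
Result = 6

6


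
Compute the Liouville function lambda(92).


The Liouville function is lambda(k) = (-1)^Omega(k), where Omega(k) counts the prime factors of k with multiplicity.
Factoring: 92 = 2 * 2 * 23, so Omega(92) = 3.
lambda(92) = (-1)^3 = -1.

-1


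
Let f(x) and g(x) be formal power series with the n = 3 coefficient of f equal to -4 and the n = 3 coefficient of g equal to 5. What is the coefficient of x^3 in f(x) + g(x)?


Addition of formal power series is termwise.
The coefficient of x^3 in f + g = -4 + 5
= 1

1


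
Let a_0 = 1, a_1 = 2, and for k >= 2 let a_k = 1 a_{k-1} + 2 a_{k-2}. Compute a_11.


Iterating the recurrence forward:
a_0 = 1
a_1 = 2
a_2 = 1*2 + 2*1 = 4
a_3 = 1*4 + 2*2 = 8
a_4 = 1*8 + 2*4 = 16
a_5 = 1*16 + 2*8 = 32
a_6 = 1*32 + 2*16 = 64
a_7 = 1*64 + 2*32 = 128
a_8 = 1*128 + 2*64 = 256
a_9 = 1*256 + 2*128 = 512
a_10 = 1*512 + 2*256 = 1024
a_11 = 1*1024 + 2*512 = 2048
So a_11 = 2048.

2048


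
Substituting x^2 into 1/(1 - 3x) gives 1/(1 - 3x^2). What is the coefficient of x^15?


Since 1/(1 - 3x^2) only has even powers of x,
the coefficient of x^15 (odd) is 0.

0


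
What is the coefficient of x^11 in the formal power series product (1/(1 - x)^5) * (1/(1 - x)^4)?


Combine the factors: (1/(1 - x)^5) * (1/(1 - x)^4) = 1/(1 - x)^9.
Then use 1/(1 - x)^r = sum_{k>=0} C(k + r - 1, r - 1) x^k with r = 9 and k = 11:
C(19, 8) = 75582.

75582


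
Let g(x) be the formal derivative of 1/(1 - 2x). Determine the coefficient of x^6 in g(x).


Differentiate termwise: d/dx sum_{k>=0} 2^k x^k = sum_{k>=1} k 2^k x^(k-1) = sum_{j>=0} (j+1) 2^(j+1) x^j.
Equivalently, d/dx [1/(1 - 2x)] = 2/(1 - 2x)^2.
For j = 6: 7 * 2^7 = 7 * 128 = 896.

896


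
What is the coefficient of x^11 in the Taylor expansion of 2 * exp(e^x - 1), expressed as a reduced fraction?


exp(e^x - 1) = sum_{k>=0} Bell_k x^k / k!, where Bell_k is the k-th Bell number.
So the coefficient of x^11 is 2 * Bell_11 / 11!.
Computing: Bell_11 = 678570 and 11! = 39916800, giving
2 * 678570/39916800 = 22619/665280.

22619/665280


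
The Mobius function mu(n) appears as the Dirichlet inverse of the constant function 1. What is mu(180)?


180 has a squared prime factor, so mu(180) = 0.
Factorization reveals a repeated prime.

0


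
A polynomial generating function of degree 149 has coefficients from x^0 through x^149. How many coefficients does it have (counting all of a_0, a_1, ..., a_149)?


A polynomial of degree 149 takes the form a_0 + a_1 x + ... + a_149 x^149.
The number of coefficients is 149 + 1 = 150.

150


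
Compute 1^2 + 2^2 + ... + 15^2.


This power sum has a closed form given by Faulhaber's formula
sum_{k=1}^{m} k^p = (1 / (p + 1)) * sum_{j=0}^{p} C(p + 1, j) B_j m^(p + 1 - j),
but for small m direct computation is fastest:
1 + 4 + 9 + 16 + 25 + 36 + 49 + 64 + 81 + 100 + 121 + 144 + 169 + 196 + 225 = 1240.

1240


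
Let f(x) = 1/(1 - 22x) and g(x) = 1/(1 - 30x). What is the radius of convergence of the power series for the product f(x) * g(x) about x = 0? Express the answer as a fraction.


The radius of 1/(1 - 22x) is 1/22 (nearest singularity at x = 1/22), and the radius of 1/(1 - 30x) is 1/30.
The product f(x)*g(x) = 1/((1 - 22x)(1 - 30x)) has singularities at both 1/22 and 1/30, so its radius of convergence is the distance to the nearest one:
min(1/22, 1/30) = 1/30.

1/30


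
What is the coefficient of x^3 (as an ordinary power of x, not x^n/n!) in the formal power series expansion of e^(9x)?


The exponential series is e^y = sum_{k>=0} y^k / k!. Substituting y = 9x gives
e^(9x) = sum_{k>=0} 9^k x^k / k!.
So the coefficient of x^n is a^n/n! with a = 9, n = 3:
9^3 / 3! = 729/6 = 243/2

243/2


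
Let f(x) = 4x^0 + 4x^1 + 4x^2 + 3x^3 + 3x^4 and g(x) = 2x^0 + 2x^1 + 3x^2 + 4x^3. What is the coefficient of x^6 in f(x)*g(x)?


Cauchy product at x^6:
3*4 + 3*3
= 21

21


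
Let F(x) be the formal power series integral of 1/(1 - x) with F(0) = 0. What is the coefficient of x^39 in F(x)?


1/(1 - x) = sum_{k>=0} x^k. Integrating termwise and using F(0) = 0 gives
F(x) = sum_{k>=0} x^(k+1) / (k+1) = sum_{m>=1} x^m / m = -ln(1 - x).
So the coefficient of x^39 is 1/39 = 1/39.

1/39


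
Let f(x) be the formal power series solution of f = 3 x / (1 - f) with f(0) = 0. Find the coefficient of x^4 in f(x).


Apply Lagrange inversion: f = 3 x * phi(f) with phi(t) = 1/(1 - t), so
[x^n] f = 3^n * (1/n) [t^(n-1)] phi(t)^n = 3^n * (1/n) [t^(n-1)] (1 - t)^(-n) = 3^n * (1/n) C(2n - 2, n - 1) = 3^n * C_{n-1}.
For n = 4: C_3 = C(6, 3) / 4 = 20/4 = 5.
With the 3^4 = 81 factor, the coefficient is 81 * 5 = 405.

405


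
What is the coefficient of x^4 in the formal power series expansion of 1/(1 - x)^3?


The negative binomial / multiset identity is
1/(1 - x)^r = sum_{k>=0} C(k + r - 1, r - 1) x^k.
Here r = 3 and k = 4, so the coefficient is
C(4 + 2, 2) = C(6, 2)
= 15

15


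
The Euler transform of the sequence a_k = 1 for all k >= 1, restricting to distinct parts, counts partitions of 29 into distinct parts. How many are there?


Partitions of 29 into distinct parts can be computed via generating function.
Product (1+x)(1+x^2)(1+x^3)...
The coefficient of x^29 = 256

256


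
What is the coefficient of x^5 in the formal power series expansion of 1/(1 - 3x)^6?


The general identity 1/(1 - c x)^r = sum_{k>=0} c^k C(k + r - 1, r - 1) x^k follows by substituting y = c x into 1/(1 - y)^r = sum_{k>=0} C(k + r - 1, r - 1) y^k.
For c = 3, r = 6, k = 5:
3^5 * C(10, 5) = 243 * 252 = 61236.

61236


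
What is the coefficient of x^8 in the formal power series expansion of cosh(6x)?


The Maclaurin series is cosh(t) = sum_{m>=0} t^(2m) / (2m)!, so substituting t = 6x, only even powers of x are nonzero, with coefficient of x^(2m) equal to 6^(2m) / (2m)!.
For x^8 the coefficient is 6^8/8! = 1679616/40320 = 1458/35.

1458/35


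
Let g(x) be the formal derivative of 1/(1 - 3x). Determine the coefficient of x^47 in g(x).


Differentiate termwise: d/dx sum_{k>=0} 3^k x^k = sum_{k>=1} k 3^k x^(k-1) = sum_{j>=0} (j+1) 3^(j+1) x^j.
Equivalently, d/dx [1/(1 - 3x)] = 3/(1 - 3x)^2.
For j = 47: 48 * 3^48 = 48 * 79766443076872509863361 = 3828789267689880473441328.

3828789267689880473441328


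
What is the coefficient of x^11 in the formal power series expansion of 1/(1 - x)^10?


The negative binomial / multiset identity is
1/(1 - x)^r = sum_{k>=0} C(k + r - 1, r - 1) x^k.
Here r = 10 and k = 11, so the coefficient is
C(11 + 9, 9) = C(20, 9)
= 167960

167960


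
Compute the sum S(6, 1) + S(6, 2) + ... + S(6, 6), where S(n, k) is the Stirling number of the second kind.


By definition, S(n, k) counts partitions of an n-set into exactly k nonempty blocks.
Computing row n = 6 for k = 1..6:
S(6, k): 1, 31, 90, 65, 15, 1
Sum = 203. (This equals Bell_6 since the sum runs over all k.)

203


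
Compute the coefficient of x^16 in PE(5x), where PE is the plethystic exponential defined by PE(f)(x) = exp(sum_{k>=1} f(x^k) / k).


With f(x) = 5x, the exponent is sum_{k>=1} 5 x^k / k = 5 * (-ln(1 - x)). Exponentiating:
PE(5x) = exp(-5 ln(1 - x)) = 1/(1 - x)^5.
By the negative binomial expansion, [x^n] 1/(1 - x)^5 = C(n + 4, 4).
For n = 16: C(20, 4) = 4845.

4845


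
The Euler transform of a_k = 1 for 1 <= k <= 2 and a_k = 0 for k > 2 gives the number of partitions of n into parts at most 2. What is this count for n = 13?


Partitions of 13 into parts at most 2:
Using generating function (1-x)^(-1)(1-x^2)^(-1),
the coefficient of x^13 = 7

7


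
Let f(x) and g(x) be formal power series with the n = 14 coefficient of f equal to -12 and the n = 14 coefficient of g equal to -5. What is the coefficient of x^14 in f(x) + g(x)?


Addition of formal power series is termwise.
The coefficient of x^14 in f + g = -12 + -5
= -17

-17


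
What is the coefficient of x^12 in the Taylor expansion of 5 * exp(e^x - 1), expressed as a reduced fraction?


exp(e^x - 1) = sum_{k>=0} Bell_k x^k / k!, where Bell_k is the k-th Bell number.
So the coefficient of x^12 is 5 * Bell_12 / 12!.
Computing: Bell_12 = 4213597 and 12! = 479001600, giving
5 * 4213597/479001600 = 4213597/95800320.

4213597/95800320


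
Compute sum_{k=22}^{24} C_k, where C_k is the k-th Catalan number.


C_22 through C_24: 91482563640, 343059613650, 1289904147324
Sum = 91482563640 + 343059613650 + 1289904147324
= 1724446324614

1724446324614


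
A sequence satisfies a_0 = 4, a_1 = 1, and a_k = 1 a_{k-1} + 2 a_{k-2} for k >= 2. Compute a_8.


The characteristic equation is t^2 - 1 t - 2 = 0, with roots r_1 = 2 and r_2 = -1 (so c_1 = r_1 + r_2, c_2 = -r_1 r_2 as required).
One can use the closed form a_n = A r_1^n + B r_2^n, but direct iteration is more reliable:
a_0 = 4, a_1 = 1, a_2 = 9, a_3 = 11, a_4 = 29, a_5 = 51, a_6 = 109, a_7 = 211, a_8 = 429.
So a_8 = 429.

429


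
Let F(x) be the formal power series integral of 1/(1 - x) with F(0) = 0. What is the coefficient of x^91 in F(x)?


1/(1 - x) = sum_{k>=0} x^k. Integrating termwise and using F(0) = 0 gives
F(x) = sum_{k>=0} x^(k+1) / (k+1) = sum_{m>=1} x^m / m = -ln(1 - x).
So the coefficient of x^91 is 1/91 = 1/91.

1/91


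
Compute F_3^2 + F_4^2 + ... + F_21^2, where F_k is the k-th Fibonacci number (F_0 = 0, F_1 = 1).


There is a standard identity sum_{k=0}^{N} F_k^2 = F_N * F_{N+1} (proved inductively from the telescoping relation F_k^2 = F_k F_{k+1} - F_{k-1} F_k). Then
sum_{k=3}^{21} F_k^2 = F_21 F_22 - F_2 F_3.
Computing: F_21 = 10946, F_22 = 17711, F_2 = 1, F_3 = 2.
Sum = 10946 * 17711 - 1 * 2 = 193864604.

193864604


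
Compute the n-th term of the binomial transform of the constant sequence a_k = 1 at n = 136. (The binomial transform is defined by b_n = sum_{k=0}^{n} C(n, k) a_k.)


With a_k = 1 for all k, b_n = sum_{k=0}^{n} C(n, k) = 2^n by the binomial theorem.
For n = 136: 2^136 = 87112285931760246646623899502532662132736.

87112285931760246646623899502532662132736


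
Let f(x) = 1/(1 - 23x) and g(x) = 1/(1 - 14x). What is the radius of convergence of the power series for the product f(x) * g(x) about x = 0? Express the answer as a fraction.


The radius of 1/(1 - 23x) is 1/23 (nearest singularity at x = 1/23), and the radius of 1/(1 - 14x) is 1/14.
The product f(x)*g(x) = 1/((1 - 23x)(1 - 14x)) has singularities at both 1/23 and 1/14, so its radius of convergence is the distance to the nearest one:
min(1/23, 1/14) = 1/23.

1/23


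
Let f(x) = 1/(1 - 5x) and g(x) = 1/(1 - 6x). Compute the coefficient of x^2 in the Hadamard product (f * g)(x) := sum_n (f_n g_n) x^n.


f has coefficients f_k = 5^k and g has coefficients g_k = 6^k, so the Hadamard product has coefficient (f*g)_k = 5^k * 6^k = 30^k.
For k = 2: 30^2 = 900.

900


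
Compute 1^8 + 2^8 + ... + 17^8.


This power sum has a closed form given by Faulhaber's formula
sum_{k=1}^{m} k^p = (1 / (p + 1)) * sum_{j=0}^{p} C(p + 1, j) B_j m^(p + 1 - j),
but for small m direct computation is fastest:
1 + 256 + 6561 + 65536 + 390625 + 1679616 + 5764801 + 16777216 + 43046721 + 100000000 + 214358881 + 429981696 + 815730721 + 1475789056 + 2562890625 + 4294967296 + 6975757441 = 16937207049.

16937207049


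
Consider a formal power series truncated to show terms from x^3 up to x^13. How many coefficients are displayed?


From x^3 to x^13 inclusive, the count is 13 - 3 + 1 = 11.

11


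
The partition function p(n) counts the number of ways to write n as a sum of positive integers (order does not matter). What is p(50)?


Using the generating function prod_{k>=1} 1/(1-x^k), we compute p(50).
By dynamic programming over parts 1 through 50:
p(50) = 204226

204226


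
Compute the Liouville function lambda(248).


The Liouville function is lambda(k) = (-1)^Omega(k), where Omega(k) counts the prime factors of k with multiplicity.
Factoring: 248 = 2 * 2 * 2 * 31, so Omega(248) = 4.
lambda(248) = (-1)^4 = 1.

1


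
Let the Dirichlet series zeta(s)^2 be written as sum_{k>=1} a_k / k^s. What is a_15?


The Dirichlet convolution of the constant function 1 with itself gives (1 * 1)(k) = sum_{d | k} 1 = d(k), the number of positive divisors of k.
Since zeta(s) = sum_{k>=1} 1/k^s, we have zeta(s)^2 = sum_{k>=1} d(k)/k^s, so a_k = d(k).
For k = 15: the divisors are 1, 3, 5, 15.
Count = 4.

4


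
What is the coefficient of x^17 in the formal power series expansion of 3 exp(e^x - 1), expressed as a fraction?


exp(e^x - 1) is the exponential generating function for the Bell numbers Bell_k: exp(e^x - 1) = sum_{k>=0} Bell_k x^k / k!.
So the coefficient of x^17 in 3 exp(e^x - 1) is 3 Bell_17 / 17!.
Computing: Bell_17 = 82864869804 and 17! = 355687428096000, giving
3 * 82864869804/355687428096000 = 255755771/365933568000.

255755771/365933568000


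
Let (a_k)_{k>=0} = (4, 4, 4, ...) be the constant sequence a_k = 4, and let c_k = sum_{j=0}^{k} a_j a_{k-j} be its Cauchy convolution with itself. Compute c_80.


Since a_j = 4 for all j >= 0, the convolution sum becomes
c_k = sum_{j=0}^{k} 4 * 4 = 16 * (k + 1).
Equivalently, the generating function of (a_k) is 4/(1 - x) and its square is 16/(1 - x)^2 = sum_{k>=0} 16(k + 1) x^k.
For k = 80: 16 * 81 = 1296.

1296


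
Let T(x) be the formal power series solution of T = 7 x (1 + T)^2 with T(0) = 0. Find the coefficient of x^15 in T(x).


Apply the Lagrange inversion formula: if T = 7 x * phi(T) with phi(t) = (1 + t)^2, then [x^n] T = 7^n * (1/n) [t^(n-1)] phi(t)^n = 7^n * (1/n) [t^(n-1)] (1 + t)^(2n) = 7^n * (1/n) C(2n, n-1).
Using the identity C(2n, n-1) = C(2n, n) * n / (n+1), the unscaled factor equals C(2n, n) / (n+1) = C_n, the n-th Catalan number.
For n = 15: C_15 = C(30, 15) / 16 = 155117520/16 = 9694845.
With the 7^15 = 4747561509943 factor, the coefficient is 4747561509943 * 9694845 = 46026872966863343835.

46026872966863343835


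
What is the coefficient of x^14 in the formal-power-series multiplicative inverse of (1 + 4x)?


The inverse is 1/(1 + 4x). Apply the geometric identity 1/(1 - y) = sum_{k>=0} y^k with y = -4x:
1/(1 + 4x) = sum_{k>=0} (-4)^k x^k.
So the coefficient of x^14 is (-4)^14 = 268435456.

268435456


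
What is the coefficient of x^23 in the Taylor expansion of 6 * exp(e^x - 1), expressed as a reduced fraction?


exp(e^x - 1) = sum_{k>=0} Bell_k x^k / k!, where Bell_k is the k-th Bell number.
So the coefficient of x^23 is 6 * Bell_23 / 23!.
Computing: Bell_23 = 44152005855084346 and 23! = 25852016738884976640000, giving
6 * 44152005855084346/25852016738884976640000 = 22076002927542173/2154334728240414720000.

22076002927542173/2154334728240414720000


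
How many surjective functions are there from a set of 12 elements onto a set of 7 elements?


By inclusion-exclusion on which target elements are missed, the number of surjections from an n-set onto a k-set is
surj(n, k) = sum_{j=0}^{k} (-1)^j C(k, j) (k - j)^n.
Equivalently surj(n, k) = k! * S(n, k), where S(n, k) is the Stirling number of the second kind.
For n = 12, k = 7:
S(12, 7) = 627396, so
surj = 7! * 627396 = 5040 * 627396 = 3162075840.

3162075840


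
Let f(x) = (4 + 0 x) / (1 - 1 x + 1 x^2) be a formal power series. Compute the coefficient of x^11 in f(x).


Write f(x) = sum_{k>=0} a_k x^k. Multiplying both sides by 1 - 1 x + 1 x^2 gives
(1 - 1 x + 1 x^2) sum_{k>=0} a_k x^k = 4 + 0 x.
Matching coefficients:
 x^0: a_0 = 4
 x^1: a_1 - 1 a_0 = 0  =>  a_1 = 1*4 + 0 = 4
 x^k (k >= 2): a_k = 1 a_{k-1} - 1 a_{k-2}.
Iterating: a_2 = 0, a_3 = -4, a_4 = -4, a_5 = 0, a_6 = 4, a_7 = 4, a_8 = 0, a_9 = -4, a_10 = -4, a_11 = 0.
So the coefficient of x^11 is 0.

0


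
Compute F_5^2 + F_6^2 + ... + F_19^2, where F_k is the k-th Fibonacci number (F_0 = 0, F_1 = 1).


There is a standard identity sum_{k=0}^{N} F_k^2 = F_N * F_{N+1} (proved inductively from the telescoping relation F_k^2 = F_k F_{k+1} - F_{k-1} F_k). Then
sum_{k=5}^{19} F_k^2 = F_19 F_20 - F_4 F_5.
Computing: F_19 = 4181, F_20 = 6765, F_4 = 3, F_5 = 5.
Sum = 4181 * 6765 - 3 * 5 = 28284450.

28284450


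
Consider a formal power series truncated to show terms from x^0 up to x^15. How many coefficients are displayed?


From x^0 to x^15 inclusive, the count is 15 - 0 + 1 = 16.

16


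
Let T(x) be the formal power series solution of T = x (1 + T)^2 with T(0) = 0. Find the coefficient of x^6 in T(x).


Apply the Lagrange inversion formula: if T = x * phi(T) with phi(t) = (1 + t)^2, then [x^n] T = (1/n) [t^(n-1)] phi(t)^n = (1/n) [t^(n-1)] (1 + t)^(2n) = (1/n) C(2n, n-1).
Using the identity C(2n, n-1) = C(2n, n) * n / (n+1), the unscaled factor equals C(2n, n) / (n+1) = C_n, the n-th Catalan number.
For n = 6: C_6 = C(12, 6) / 7 = 924/7 = 132 = 132.

132


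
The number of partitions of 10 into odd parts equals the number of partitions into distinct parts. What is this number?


Computing partitions of 10 into odd parts (1, 3, 5, ...):
Using the generating function prod_{k>=0} 1/(1-x^(2k+1)),
the count is 10

10


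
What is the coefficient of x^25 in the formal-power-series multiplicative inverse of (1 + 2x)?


The inverse is 1/(1 + 2x). Apply the geometric identity 1/(1 - y) = sum_{k>=0} y^k with y = -2x:
1/(1 + 2x) = sum_{k>=0} (-2)^k x^k.
So the coefficient of x^25 is (-2)^25 = -33554432.

-33554432


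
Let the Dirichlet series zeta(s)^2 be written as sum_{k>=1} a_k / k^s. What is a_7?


The Dirichlet convolution of the constant function 1 with itself gives (1 * 1)(k) = sum_{d | k} 1 = d(k), the number of positive divisors of k.
Since zeta(s) = sum_{k>=1} 1/k^s, we have zeta(s)^2 = sum_{k>=1} d(k)/k^s, so a_k = d(k).
For k = 7: the divisors are 1, 7.
Count = 2.

2


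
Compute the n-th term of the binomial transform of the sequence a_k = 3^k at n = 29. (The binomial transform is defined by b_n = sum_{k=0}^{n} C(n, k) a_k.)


With a_k = 3^k, b_n = sum_{k=0}^{n} C(n, k) 3^k = (1 + 3)^n by the binomial theorem.
For n = 29: (1 + 3)^29 = 4^29 = 288230376151711744.

288230376151711744


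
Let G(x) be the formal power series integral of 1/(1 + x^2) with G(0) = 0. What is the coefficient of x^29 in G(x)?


1/(1 + x^2) = sum_{j>=0} (-1)^j x^(2j). Integrating termwise with G(0) = 0:
G(x) = sum_{j>=0} (-1)^j x^(2j+1) / (2j+1) = arctan(x).
Only odd powers are nonzero. For x^29 write 29 = 2*14 + 1, giving
(-1)^14 / 29 = 1/29 = 1/29.

1/29


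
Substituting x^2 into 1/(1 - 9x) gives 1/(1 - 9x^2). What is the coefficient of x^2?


The coefficient of x^(2m) in 1/(1 - 9x^2) is 9^m.
With n = 2 = 2*1, the coefficient is 9^1 = 9.

9


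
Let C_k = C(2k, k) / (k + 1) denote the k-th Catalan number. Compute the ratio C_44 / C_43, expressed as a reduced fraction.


Using C_k = (2k)! / (k! (k+1)!), the ratio C_{k+1}/C_k simplifies to
C_{k+1}/C_k = [(2k+2)! / ((k+1)! (k+2)!)] * [k! (k+1)! / (2k)!]
 = (2k+2)(2k+1) / ((k+1)(k+2)) = 2(2k+1) / (k+2).
For k = 43: 2(2*43 + 1) / (43 + 2) = 174/45 = 58/15.

58/15


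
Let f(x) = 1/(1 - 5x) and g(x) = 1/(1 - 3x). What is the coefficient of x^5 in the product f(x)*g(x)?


The coefficient of x^n in f*g is the Cauchy product: sum_{k=0}^{n} a^k * b^(n-k).
With a=5, b=3, n=5:
sum_{k=0}^{5} 5^k * 3^(5-k)
= 7448

7448


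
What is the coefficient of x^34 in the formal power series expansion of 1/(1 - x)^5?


The negative binomial / multiset identity is
1/(1 - x)^r = sum_{k>=0} C(k + r - 1, r - 1) x^k.
Here r = 5 and k = 34, so the coefficient is
C(34 + 4, 4) = C(38, 4)
= 73815

73815


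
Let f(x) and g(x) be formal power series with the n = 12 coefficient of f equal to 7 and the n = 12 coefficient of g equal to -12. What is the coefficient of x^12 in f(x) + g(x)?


Addition of formal power series is termwise.
The coefficient of x^12 in f + g = 7 + -12
= -5

-5


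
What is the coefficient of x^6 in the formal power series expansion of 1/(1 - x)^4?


The expansion 1/(1 - x)^r = sum_{k>=0} C(k + r - 1, r - 1) x^k follows from the multiset / negative-binomial theorem (or from repeated differentiation of the geometric series).
For r = 4 and k = 6:
C(9, 3) = 362880 / (6 * 720) = 84.

84


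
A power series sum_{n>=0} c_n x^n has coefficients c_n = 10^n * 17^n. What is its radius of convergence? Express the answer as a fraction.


By the root test (Cauchy-Hadamard), the radius is R = 1 / limsup_n |c_n|^(1/n).
Here |c_n|^(1/n) = (10^n * 17^n)^(1/n) = 10 * 17 = 170 for all n.
So R = 1/170 = 1/170.

1/170


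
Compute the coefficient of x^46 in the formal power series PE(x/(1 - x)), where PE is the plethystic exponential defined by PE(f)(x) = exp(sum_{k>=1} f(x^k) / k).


For f(x) = x/(1 - x) we have
sum_{k>=1} f(x^k) / k = sum_{k>=1} (1/k) * x^k / (1 - x^k) = sum_{k, m >= 1} x^(k m) / k,
which after exponentiating simplifies to
PE(x/(1 - x)) = prod_{k>=1} 1 / (1 - x^k).
This is the generating function for the partition function p(n), so the coefficient of x^46 is p(46).
Computing p(46) by dynamic programming over parts 1, 2, ..., 46: p(46) = 105558.

105558


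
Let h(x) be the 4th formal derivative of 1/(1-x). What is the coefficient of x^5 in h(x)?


Differentiating 4 times: d^4/dx^4 [1/(1-x)] = 4!/(1-x)^5.
The expansion 1/(1-x)^5 = sum_{k>=0} C(k+4, 4) x^k, so the coefficient of x^n in 4!/(1-x)^5 is 4! * C(n+4, 4).
For n = 5: 24 * C(9, 4) = 24 * 126 = 3024

3024


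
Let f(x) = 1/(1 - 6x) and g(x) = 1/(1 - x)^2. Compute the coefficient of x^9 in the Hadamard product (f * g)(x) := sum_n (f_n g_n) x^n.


f has coefficients f_k = 6^k. For g = 1/(1 - x)^2 the coefficient is g_k = C(k + 1, 1) = k + 1. The Hadamard coefficient is (f * g)_k = 6^k * (k + 1).
For k = 9: 6^9 * 10 = 10077696 * 10 = 100776960.

100776960


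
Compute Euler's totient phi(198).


phi(n) counts integers in [1, n] coprime to n. Using the multiplicative formula phi(n) = n * prod_{p | n} (1 - 1/p):
198 = 2 * 3^2 * 11, so
phi(198) = 198 * (1 - 1/2) * (1 - 1/3) * (1 - 1/11) = 60.

60


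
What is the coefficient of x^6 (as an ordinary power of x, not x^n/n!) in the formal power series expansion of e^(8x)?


The exponential series is e^y = sum_{k>=0} y^k / k!. Substituting y = 8x gives
e^(8x) = sum_{k>=0} 8^k x^k / k!.
So the coefficient of x^n is a^n/n! with a = 8, n = 6:
8^6 / 6! = 262144/720 = 16384/45

16384/45


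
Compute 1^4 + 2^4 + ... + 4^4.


This power sum has a closed form given by Faulhaber's formula
sum_{k=1}^{m} k^p = (1 / (p + 1)) * sum_{j=0}^{p} C(p + 1, j) B_j m^(p + 1 - j),
but for small m direct computation is fastest:
1 + 16 + 81 + 256 = 354.

354


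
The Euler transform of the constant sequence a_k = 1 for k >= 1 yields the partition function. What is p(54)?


The Euler transform converts the sequence a_k = 1 into the number of integer partitions.
Using the recurrence or dynamic programming:
p(54) = 386155

386155


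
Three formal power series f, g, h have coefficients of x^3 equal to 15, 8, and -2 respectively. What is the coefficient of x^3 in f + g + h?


Series addition is componentwise:
15 + 8 + -2
= 21

21


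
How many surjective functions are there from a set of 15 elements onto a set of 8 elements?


By inclusion-exclusion on which target elements are missed, the number of surjections from an n-set onto a k-set is
surj(n, k) = sum_{j=0}^{k} (-1)^j C(k, j) (k - j)^n.
Equivalently surj(n, k) = k! * S(n, k), where S(n, k) is the Stirling number of the second kind.
For n = 15, k = 8:
S(15, 8) = 216627840, so
surj = 8! * 216627840 = 40320 * 216627840 = 8734434508800.

8734434508800
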